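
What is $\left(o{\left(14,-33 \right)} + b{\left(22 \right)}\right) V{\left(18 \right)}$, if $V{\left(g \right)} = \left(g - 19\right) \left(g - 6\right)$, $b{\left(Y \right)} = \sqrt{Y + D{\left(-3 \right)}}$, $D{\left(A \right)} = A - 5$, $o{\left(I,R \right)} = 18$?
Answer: $-216 - 12 \sqrt{14} \approx -260.9$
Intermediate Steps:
$D{\left(A \right)} = -5 + A$ ($D{\left(A \right)} = A - 5 = -5 + A$)
$b{\left(Y \right)} = \sqrt{-8 + Y}$ ($b{\left(Y \right)} = \sqrt{Y - 8} = \sqrt{-8 + Y}$)
$V{\left(g \right)} = \left(-19 + g\right) \left(-6 + g\right)$
$\left(o{\left(14,-33 \right)} + b{\left(22 \right)}\right) V{\left(18 \right)} = \left(18 + \sqrt{-8 + 22}\right) \left(114 + 18^{2} - 450\right) = \left(18 + \sqrt{14}\right) \left(114 + 324 - 450\right) = \left(18 + \sqrt{14}\right) \left(-12\right) = -216 - 12 \sqrt{14}$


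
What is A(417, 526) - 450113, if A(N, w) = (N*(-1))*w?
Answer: -669455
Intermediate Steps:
A(N, w) = -N*w (A(N, w) = (-N)*w = -N*w)
A(417, 526) - 450113 = -1*417*526 - 450113 = -219342 - 450113 = -669455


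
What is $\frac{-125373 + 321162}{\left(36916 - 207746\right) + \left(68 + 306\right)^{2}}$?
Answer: $- \frac{5933}{938} \approx -6.3252$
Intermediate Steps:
$\frac{-125373 + 321162}{\left(36916 - 207746\right) + \left(68 + 306\right)^{2}} = \frac{195789}{\left(36916 - 207746\right) + 374^{2}} = \frac{195789}{-170830 + 139876} = \frac{195789}{-30954} = 195789 \left(- \frac{1}{30954}\right) = - \frac{5933}{938}$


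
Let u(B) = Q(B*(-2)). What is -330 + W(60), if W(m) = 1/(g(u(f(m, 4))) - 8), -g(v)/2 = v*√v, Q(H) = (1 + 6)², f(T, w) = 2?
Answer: -229021/694 ≈ -330.00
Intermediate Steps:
Q(H) = 49 (Q(H) = 7² = 49)
u(B) = 49
g(v) = -2*v^(3/2) (g(v) = -2*v*√v = -2*v^(3/2))
W(m) = -1/694 (W(m) = 1/(-2*49^(3/2) - 8) = 1/(-2*343 - 8) = 1/(-686 - 8) = 1/(-694) = -1/694)
-330 + W(60) = -330 - 1/694 = -229021/694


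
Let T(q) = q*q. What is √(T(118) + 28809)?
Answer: √42733 ≈ 206.72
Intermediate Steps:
T(q) = q²
√(T(118) + 28809) = √(118² + 28809) = √(13924 + 28809) = √42733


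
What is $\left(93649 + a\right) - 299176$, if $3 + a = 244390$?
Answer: $38860$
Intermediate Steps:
$a = 244387$ ($a = -3 + 244390 = 244387$)
$\left(93649 + a\right) - 299176 = \left(93649 + 244387\right) - 299176 = 338036 - 299176 = 38860$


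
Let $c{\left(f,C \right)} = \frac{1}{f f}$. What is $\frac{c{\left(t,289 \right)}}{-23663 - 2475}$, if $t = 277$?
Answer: $- \frac{1}{2005542602} \approx -4.9862 \cdot 10^{-10}$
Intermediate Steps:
$c{\left(f,C \right)} = \frac{1}{f^{2}}$
$\frac{c{\left(t,289 \right)}}{-23663 - 2475} = \frac{1}{76729 \left(-23663 - 2475\right)} = \frac{1}{76729 \left(-26138\right)} = \frac{1}{76729} \left(- \frac{1}{26138}\right) = - \frac{1}{2005542602}$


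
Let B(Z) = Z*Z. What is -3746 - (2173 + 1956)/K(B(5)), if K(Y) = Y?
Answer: -97779/25 ≈ -3911.2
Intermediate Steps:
B(Z) = Z²
-3746 - (2173 + 1956)/K(B(5)) = -3746 - (2173 + 1956)/(5²) = -3746 - 4129/25 = -97779/25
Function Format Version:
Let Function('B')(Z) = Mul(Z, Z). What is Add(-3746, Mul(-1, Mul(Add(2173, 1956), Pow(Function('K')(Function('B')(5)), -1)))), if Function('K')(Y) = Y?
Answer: Rational(-97779, 25) ≈ -3911.2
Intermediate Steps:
Function('B')(Z) = Pow(Z, 2)
Add(-3746, Mul(-1, Mul(Add(2173, 1956), Pow(Function('K')(Function('B')(5)), -1)))) = Add(-3746, Mul(-1, Mul(Add(2173, 1956), Pow(Pow(5, 2), -1)))) = Add(-3746, Mul(-1, Mul(4129, Pow(25, -1)))) = Add(-3746, Mul(-1, Mul(4129, Rational(1, 25)))) = Add(-3746, Mul(-1, Rational(4129, 25))) = Add(-3746, Rational(-4129, 25)) = Rational(-97779, 25)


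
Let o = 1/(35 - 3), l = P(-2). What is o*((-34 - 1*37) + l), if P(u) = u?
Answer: -73/32 ≈ -2.2813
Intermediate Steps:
l = -2
o = 1/32 ≈ 0.031250
o*((-34 - 1*37) + l) = ((-34 - 1*37) - 2)/32 = ((-34 - 37) - 2)/32 = (-71 - 2)/32 = (1/32)*(-73) = -73/32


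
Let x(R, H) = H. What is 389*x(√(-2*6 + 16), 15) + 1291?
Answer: 7126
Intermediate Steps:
389*x(√(-2*6 + 16), 15) + 1291 = 389*15 + 1291 = 5835 + 1291 = 7126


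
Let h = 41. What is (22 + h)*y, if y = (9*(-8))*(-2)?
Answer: 9072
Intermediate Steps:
y = 144 (y = -72*(-2) = 144)
(22 + h)*y = (22 + 41)*144 = 63*144 = 9072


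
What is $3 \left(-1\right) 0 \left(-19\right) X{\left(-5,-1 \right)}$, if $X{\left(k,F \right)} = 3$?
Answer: $0$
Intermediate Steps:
$3 \left(-1\right) 0 \left(-19\right) X{\left(-5,-1 \right)} = 3 \left(-1\right) 0 \left(-19\right) 3 = \left(-3\right) 0 \left(-19\right) 3 = 0 \left(-19\right) 3 = 0 \cdot 3 = 0$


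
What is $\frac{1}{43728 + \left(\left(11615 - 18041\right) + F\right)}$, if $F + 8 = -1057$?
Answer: $\frac{1}{36237} \approx 2.7596 \cdot 10^{-5}$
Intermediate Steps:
$F = -1065$ ($F = -8 - 1057 = -1065$)
$\frac{1}{43728 + \left(\left(11615 - 18041\right) + F\right)} = \frac{1}{43728 + \left(\left(11615 - 18041\right) - 1065\right)} = \frac{1}{43728 - 7491} = \frac{1}{36237}$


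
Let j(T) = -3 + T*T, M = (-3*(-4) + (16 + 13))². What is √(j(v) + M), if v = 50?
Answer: √4178 ≈ 64.637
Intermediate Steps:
M = 1681 (M = (12 + 29)² = 41² = 1681)
j(T) = -3 + T²
√(j(v) + M) = √((-3 + 50²) + 1681) = √((-3 + 2500) + 1681) = √(2497 + 1681) = √4178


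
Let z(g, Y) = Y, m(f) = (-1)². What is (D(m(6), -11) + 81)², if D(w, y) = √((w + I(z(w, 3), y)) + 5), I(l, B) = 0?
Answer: (81 + √6)² ≈ 6963.8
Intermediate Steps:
m(f) = 1
D(w, y) = √(5 + w) (D(w, y) = √((w + 0) + 5) = √(w + 5) = √(5 + w))
(D(m(6), -11) + 81)² = (√(5 + 1) + 81)² = (√6 + 81)² = (81 + √6)²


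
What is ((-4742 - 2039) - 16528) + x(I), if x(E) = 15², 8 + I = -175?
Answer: -23084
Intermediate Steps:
I = -183 (I = -8 - 175 = -183)
x(E) = 225
((-4742 - 2039) - 16528) + x(I) = ((-4742 - 2039) - 16528) + 225 = (-6781 - 16528) + 225 = -23309 + 225 = -23084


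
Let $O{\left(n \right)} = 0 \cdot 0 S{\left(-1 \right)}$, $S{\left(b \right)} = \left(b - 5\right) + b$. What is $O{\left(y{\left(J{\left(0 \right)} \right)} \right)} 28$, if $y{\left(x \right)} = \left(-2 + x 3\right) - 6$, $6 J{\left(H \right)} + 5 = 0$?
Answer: $0$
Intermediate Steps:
$J{\left(H \right)} = - \frac{5}{6}$ ($J{\left(H \right)} = - \frac{5}{6} + \frac{1}{6} \cdot 0 = - \frac{5}{6} + 0 = - \frac{5}{6}$)
$y{\left(x \right)} = -8 + 3 x$ ($y{\left(x \right)} = \left(-2 + 3 x\right) - 6 = -8 + 3 x$)
$S{\left(b \right)} = -5 + 2 b$ ($S{\left(b \right)} = \left(-5 + b\right) + b = -5 + 2 b$)
$O{\left(n \right)} = 0$ ($O{\left(n \right)} = 0 \cdot 0 \left(-5 + 2 \left(-1\right)\right) = 0 \left(-5 - 2\right) = 0 \left(-7\right) = 0$)
$O{\left(y{\left(J{\left(0 \right)} \right)} \right)} 28 = 0 \cdot 28 = 0$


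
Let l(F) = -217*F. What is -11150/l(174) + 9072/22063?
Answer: 294271513/416527377 ≈ 0.70649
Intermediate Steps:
-11150/l(174) + 9072/22063 = -11150/((-217*174)) + 9072/22063 = -11150/(-37758) + 9072*(1/22063) = -11150*(-1/37758) + 9072/22063 = 5575/18879 + 9072/22063 = 294271513/416527377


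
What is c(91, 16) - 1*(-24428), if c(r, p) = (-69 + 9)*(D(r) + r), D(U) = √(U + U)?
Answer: 18968 - 60*√182 ≈ 18159.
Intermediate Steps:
D(U) = √2*√U (D(U) = √(2*U) = √2*√U)
c(r, p) = -60*r - 60*√2*√r (c(r, p) = (-69 + 9)*(√2*√r + r) = -60*(r + √2*√r) = -60*r - 60*√2*√r)
c(91, 16) - 1*(-24428) = (-60*91 - 60*√2*√91) - 1*(-24428) = (-5460 - 60*√182) + 24428 = 18968 - 60*√182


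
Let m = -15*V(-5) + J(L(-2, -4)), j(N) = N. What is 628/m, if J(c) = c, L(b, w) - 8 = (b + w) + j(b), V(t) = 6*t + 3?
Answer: 628/405 ≈ 1.5506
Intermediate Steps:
V(t) = 3 + 6*t
L(b, w) = 8 + w + 2*b (L(b, w) = 8 + ((b + w) + b) = 8 + (w + 2*b) = 8 + w + 2*b)
m = 405 (m = -15*(3 + 6*(-5)) + (8 - 4 + 2*(-2)) = -15*(3 - 30) + (8 - 4 - 4) = -15*(-27) + 0 = 405 + 0 = 405)
628/m = 628/405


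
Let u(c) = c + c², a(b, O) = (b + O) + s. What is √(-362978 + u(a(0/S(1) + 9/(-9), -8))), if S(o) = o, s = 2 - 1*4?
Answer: 2*I*√90717 ≈ 602.38*I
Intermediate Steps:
s = -2 (s = 2 - 4 = -2)
a(b, O) = -2 + O + b (a(b, O) = (b + O) - 2 = (O + b) - 2 = -2 + O + b)
√(-362978 + u(a(0/S(1) + 9/(-9), -8))) = √(-362978 + (-2 - 8 + (0/1 + 9/(-9)))*(1 + (-2 - 8 + (0/1 + 9/(-9))))) = √(-362978 + (-2 - 8 + (0*1 + 9*(-⅑)))*(1 + (-2 - 8 + (0*1 + 9*(-⅑))))) = √(-362978 + (-2 - 8 + (0 - 1))*(1 + (-2 - 8 + (0 - 1)))) = √(-362978 + (-2 - 8 - 1)*(1 + (-2 - 8 - 1))) = √(-362978 - 11*(1 - 11)) = √(-362978 - 11*(-10)) = √(-362978 + 110) = √(-362868) = 2*I*√90717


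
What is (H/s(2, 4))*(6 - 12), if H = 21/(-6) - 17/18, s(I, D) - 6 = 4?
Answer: 8/3 ≈ 2.6667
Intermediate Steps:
s(I, D) = 10 (s(I, D) = 6 + 4 = 10)
H = -40/9 (H = 21*(-⅙) - 17*1/18 = -7/2 - 17/18 = -40/9 ≈ -4.4444)
(H/s(2, 4))*(6 - 12) = (-40/9/10)*(6 - 12) = -40/9*⅒*(-6) = -4/9*(-6) = 8/3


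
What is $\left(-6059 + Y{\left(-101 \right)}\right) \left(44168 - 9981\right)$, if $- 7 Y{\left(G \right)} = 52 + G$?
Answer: $-206899724$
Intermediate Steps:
$Y{\left(G \right)} = - \frac{52}{7} - \frac{G}{7}$ ($Y{\left(G \right)} = - \frac{52 + G}{7} = - \frac{52}{7} - \frac{G}{7}$)
$\left(-6059 + Y{\left(-101 \right)}\right) \left(44168 - 9981\right) = \left(-6059 - -7\right) \left(44168 - 9981\right) = \left(-6059 + \left(- \frac{52}{7} + \frac{101}{7}\right)\right) 34187 = \left(-6059 + 7\right) 34187 = \left(-6052\right) 34187 = -206899724$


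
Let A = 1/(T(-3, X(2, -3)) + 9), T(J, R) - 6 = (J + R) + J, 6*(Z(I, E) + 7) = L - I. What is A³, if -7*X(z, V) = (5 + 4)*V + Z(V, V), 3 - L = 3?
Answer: 2744/7189057 ≈ 0.00038169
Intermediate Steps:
L = 0 (L = 3 - 1*3 = 3 - 3 = 0)
Z(I, E) = -7 - I/6 (Z(I, E) = -7 + (0 - I)/6 = -7 + (-I)/6 = -7 - I/6)
X(z, V) = 1 - 53*V/42 (X(z, V) = -((5 + 4)*V + (-7 - V/6))/7 = -(9*V + (-7 - V/6))/7 = -(-7 + 53*V/6)/7 = 1 - 53*V/42)
T(J, R) = 6 + R + 2*J (T(J, R) = 6 + ((J + R) + J) = 6 + (R + 2*J) = 6 + R + 2*J)
A = 14/193 (A = 1/((6 + (1 - 53/42*(-3)) + 2*(-3)) + 9) = 1/((6 + (1 + 53/14) - 6) + 9) = 1/((6 + 67/14 - 6) + 9) = 1/(67/14 + 9) = 1/(193/14) = 14/193 ≈ 0.072539)
A³ = (14/193)³ = 2744/7189057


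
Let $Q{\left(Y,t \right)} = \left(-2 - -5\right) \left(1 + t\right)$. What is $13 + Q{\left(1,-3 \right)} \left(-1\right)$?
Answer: $19$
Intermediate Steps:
$Q{\left(Y,t \right)} = 3 + 3 t$ ($Q{\left(Y,t \right)} = \left(-2 + 5\right) \left(1 + t\right) = 3 \left(1 + t\right) = 3 + 3 t$)
$13 + Q{\left(1,-3 \right)} \left(-1\right) = 13 + \left(3 + 3 \left(-3\right)\right) \left(-1\right) = 13 + \left(3 - 9\right) \left(-1\right) = 13 - -6 = 13 + 6 = 19$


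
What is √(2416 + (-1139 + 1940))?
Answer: √3217 ≈ 56.719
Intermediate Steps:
√(2416 + (-1139 + 1940)) = √(2416 + 801) = √3217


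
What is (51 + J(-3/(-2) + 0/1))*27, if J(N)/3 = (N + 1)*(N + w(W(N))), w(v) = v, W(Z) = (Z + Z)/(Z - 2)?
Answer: 1863/4 ≈ 465.75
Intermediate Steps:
W(Z) = 2*Z/(-2 + Z) (W(Z) = (2*Z)/(-2 + Z) = 2*Z/(-2 + Z))
J(N) = 3*(1 + N)*(N + 2*N/(-2 + N)) (J(N) = 3*((N + 1)*(N + 2*N/(-2 + N))) = 3*((1 + N)*(N + 2*N/(-2 + N))) = 3*(1 + N)*(N + 2*N/(-2 + N)))
(51 + J(-3/(-2) + 0/1))*27 = (51 + 3*(-3/(-2) + 0/1)**2*(1 + (-3/(-2) + 0/1))/(-2 + (-3/(-2) + 0/1)))*27 = (51 + 3*(-3*(-1/2) + 0*1)**2*(1 + (-3*(-1/2) + 0*1))/(-2 + (-3*(-1/2) + 0*1)))*27 = (51 + 3*(3/2 + 0)**2*(1 + (3/2 + 0))/(-2 + (3/2 + 0)))*27 = (51 + 3*(3/2)**2*(1 + 3/2)/(-2 + 3/2))*27 = (51 + 3*(9/4)*(5/2)/(-1/2))*27 = (51 + 3*(9/4)*(-2)*(5/2))*27 = (51 - 135/4)*27 = (69/4)*27 = 1863/4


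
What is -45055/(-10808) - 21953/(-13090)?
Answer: 8439163/1443640 ≈ 5.8457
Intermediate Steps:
-45055/(-10808) - 21953/(-13090) = -45055*(-1/10808) - 21953*(-1/13090) = 45055/10808 + 21953/13090 = 8439163/1443640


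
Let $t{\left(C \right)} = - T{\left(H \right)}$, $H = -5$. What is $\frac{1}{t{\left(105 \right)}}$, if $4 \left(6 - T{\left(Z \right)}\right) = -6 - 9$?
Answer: $- \frac{4}{39} \approx -0.10256$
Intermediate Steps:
$T{\left(Z \right)} = \frac{39}{4}$ ($T{\left(Z \right)} = 6 - \frac{-6 - 9}{4} = 6 - - \frac{15}{4} = 6 + \frac{15}{4} = \frac{39}{4}$)
$t{\left(C \right)} = - \frac{39}{4}$ ($t{\left(C \right)} = \left(-1\right) \frac{39}{4} = - \frac{39}{4}$)
$\frac{1}{t{\left(105 \right)}} = \frac{1}{- \frac{39}{4}} = - \frac{4}{39}$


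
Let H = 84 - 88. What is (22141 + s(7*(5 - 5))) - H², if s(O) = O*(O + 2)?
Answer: 22125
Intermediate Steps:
s(O) = O*(2 + O)
H = -4
(22141 + s(7*(5 - 5))) - H² = (22141 + (7*(5 - 5))*(2 + 7*(5 - 5))) - 1*(-4)² = (22141 + (7*0)*(2 + 7*0)) - 1*16 = (22141 + 0*(2 + 0)) - 16 = (22141 + 0*2) - 16 = (22141 + 0) - 16 = 22141 - 16 = 22125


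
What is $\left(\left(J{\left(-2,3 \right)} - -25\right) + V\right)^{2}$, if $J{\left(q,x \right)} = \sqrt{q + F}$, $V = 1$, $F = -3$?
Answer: $\left(26 + i \sqrt{5}\right)^{2} \approx 671.0 + 116.28 i$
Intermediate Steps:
$J{\left(q,x \right)} = \sqrt{-3 + q}$ ($J{\left(q,x \right)} = \sqrt{q - 3} = \sqrt{-3 + q}$)
$\left(\left(J{\left(-2,3 \right)} - -25\right) + V\right)^{2} = \left(\left(\sqrt{-3 - 2} - -25\right) + 1\right)^{2} = \left(\left(\sqrt{-5} + 25\right) + 1\right)^{2} = \left(\left(i \sqrt{5} + 25\right) + 1\right)^{2} = \left(\left(25 + i \sqrt{5}\right) + 1\right)^{2} = \left(26 + i \sqrt{5}\right)^{2}$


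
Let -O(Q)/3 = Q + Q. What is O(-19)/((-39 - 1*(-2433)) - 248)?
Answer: 57/1073 ≈ 0.053122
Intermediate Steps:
O(Q) = -6*Q (O(Q) = -3*(Q + Q) = -6*Q)
O(-19)/((-39 - 1*(-2433)) - 248) = (-6*(-19))/((-39 - 1*(-2433)) - 248) = 114/((-39 + 2433) - 248) = 114/(2394 - 248) = 114/2146 = 114*(1/2146) = 57/1073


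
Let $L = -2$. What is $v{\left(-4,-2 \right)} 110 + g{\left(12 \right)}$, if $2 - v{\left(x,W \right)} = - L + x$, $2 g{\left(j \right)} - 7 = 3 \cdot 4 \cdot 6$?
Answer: $\frac{959}{2} \approx 479.5$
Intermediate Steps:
$g{\left(j \right)} = \frac{79}{2}$ ($g{\left(j \right)} = \frac{7}{2} + \frac{3 \cdot 4 \cdot 6}{2} = \frac{7}{2} + \frac{12 \cdot 6}{2} = \frac{7}{2} + \frac{1}{2} \cdot 72 = \frac{7}{2} + 36 = \frac{79}{2}$)
$v{\left(x,W \right)} = - x$ ($v{\left(x,W \right)} = 2 - \left(\left(-1\right) \left(-2\right) + x\right) = 2 - \left(2 + x\right) = - x$)
$v{\left(-4,-2 \right)} 110 + g{\left(12 \right)} = \left(-1\right) \left(-4\right) 110 + \frac{79}{2} = 4 \cdot 110 + \frac{79}{2} = 440 + \frac{79}{2} = \frac{959}{2}$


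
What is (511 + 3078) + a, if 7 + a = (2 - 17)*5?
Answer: 3507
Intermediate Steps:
a = -82 (a = -7 + (2 - 17)*5 = -7 - 15*5 = -7 - 75 = -82)
(511 + 3078) + a = (511 + 3078) - 82 = 3589 - 82 = 3507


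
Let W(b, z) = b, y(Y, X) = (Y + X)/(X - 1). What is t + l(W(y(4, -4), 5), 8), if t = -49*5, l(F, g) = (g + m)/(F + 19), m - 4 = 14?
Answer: -4629/19 ≈ -243.63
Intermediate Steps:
m = 18 (m = 4 + 14 = 18)
y(Y, X) = (X + Y)/(-1 + X)
l(F, g) = (18 + g)/(19 + F) (l(F, g) = (g + 18)/(F + 19) = (18 + g)/(19 + F))
t = -245
t + l(W(y(4, -4), 5), 8) = -245 + (18 + 8)/(19 + (-4 + 4)/(-1 - 4)) = -245 + 26/(19 + 0/(-5)) = -245 + 26/(19 - ⅕*0) = -245 + 26/(19 + 0) = -245 + 26/19 = -4629/19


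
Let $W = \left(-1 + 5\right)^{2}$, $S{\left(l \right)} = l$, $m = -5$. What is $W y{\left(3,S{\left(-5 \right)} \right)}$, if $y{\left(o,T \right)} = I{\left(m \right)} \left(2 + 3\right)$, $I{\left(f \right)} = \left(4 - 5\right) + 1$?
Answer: $0$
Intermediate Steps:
$I{\left(f \right)} = 0$ ($I{\left(f \right)} = -1 + 1 = 0$)
$y{\left(o,T \right)} = 0$ ($y{\left(o,T \right)} = 0 \left(2 + 3\right) = 0 \cdot 5 = 0$)
$W = 16$ ($W = 4^{2} = 16$)
$W y{\left(3,S{\left(-5 \right)} \right)} = 16 \cdot 0 = 0$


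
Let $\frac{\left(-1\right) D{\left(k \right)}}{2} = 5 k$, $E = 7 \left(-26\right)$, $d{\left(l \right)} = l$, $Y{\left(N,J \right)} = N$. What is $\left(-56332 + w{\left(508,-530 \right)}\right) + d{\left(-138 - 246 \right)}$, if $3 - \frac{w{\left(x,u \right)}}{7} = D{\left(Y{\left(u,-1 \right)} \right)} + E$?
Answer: $-92521$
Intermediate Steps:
$E = -182$
$D{\left(k \right)} = - 10 k$ ($D{\left(k \right)} = - 2 \cdot 5 k = - 10 k$)
$w{\left(x,u \right)} = 1295 + 70 u$ ($w{\left(x,u \right)} = 21 - 7 \left(- 10 u - 182\right) = 21 - 7 \left(-182 - 10 u\right) = 21 + \left(1274 + 70 u\right) = 1295 + 70 u$)
$\left(-56332 + w{\left(508,-530 \right)}\right) + d{\left(-138 - 246 \right)} = \left(-56332 + \left(1295 + 70 \left(-530\right)\right)\right) - 384 = \left(-56332 + \left(1295 - 37100\right)\right) - 384 = \left(-56332 - 35805\right) - 384 = -92137 - 384 = -92521$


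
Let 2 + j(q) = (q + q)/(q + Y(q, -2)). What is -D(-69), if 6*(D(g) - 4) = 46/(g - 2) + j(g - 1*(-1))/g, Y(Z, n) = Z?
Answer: -114473/29394 ≈ -3.8944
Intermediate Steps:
j(q) = -1 (j(q) = -2 + (q + q)/(q + q) = -2 + (2*q)/((2*q)) = -2 + (2*q)*(1/(2*q)) = -2 + 1 = -1)
D(g) = 4 - 1/(6*g) + 23/(3*(-2 + g)) (D(g) = 4 + (46/(g - 2) - 1/g)/6 = 4 + (46/(-2 + g) - 1/g)/6 = 4 + (-1/g + 46/(-2 + g))/6 = 4 + (-1/(6*g) + 23/(3*(-2 + g))) = 4 - 1/(6*g) + 23/(3*(-2 + g)))
-D(-69) = -(2 - 3*(-69) + 24*(-69)²)/(6*(-69)*(-2 - 69)) = -(-1)*(2 + 207 + 24*4761)/(6*69*(-71)) = -(-1)*(-1)*(2 + 207 + 114264)/(6*69*71) = -(-1)*(-1)*114473/(6*69*71) = -1*114473/29394 = -114473/29394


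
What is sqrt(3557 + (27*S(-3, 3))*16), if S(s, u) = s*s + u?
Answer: sqrt(8741) ≈ 93.493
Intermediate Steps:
S(s, u) = u + s**2 (S(s, u) = s**2 + u = u + s**2)
sqrt(3557 + (27*S(-3, 3))*16) = sqrt(3557 + (27*(3 + (-3)**2))*16) = sqrt(3557 + (27*(3 + 9))*16) = sqrt(3557 + (27*12)*16) = sqrt(3557 + 324*16) = sqrt(3557 + 5184) = sqrt(8741)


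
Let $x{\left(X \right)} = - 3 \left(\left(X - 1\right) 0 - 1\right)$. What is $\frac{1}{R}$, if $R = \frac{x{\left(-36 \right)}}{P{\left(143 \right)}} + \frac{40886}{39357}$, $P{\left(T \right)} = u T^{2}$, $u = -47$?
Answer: $\frac{37826130771}{39295539187} \approx 0.96261$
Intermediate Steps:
$x{\left(X \right)} = 3$ ($x{\left(X \right)} = - 3 \left(\left(-1 + X\right) 0 - 1\right) = - 3 \left(0 - 1\right) = \left(-3\right) \left(-1\right) = 3$)
$P{\left(T \right)} = - 47 T^{2}$
$R = \frac{39295539187}{37826130771}$ ($R = \frac{3}{\left(-47\right) 143^{2}} + \frac{40886}{39357} = \frac{3}{\left(-47\right) 20449} + 40886 \cdot \frac{1}{39357} = \frac{3}{-961103} + \frac{40886}{39357} = 3 \left(- \frac{1}{961103}\right) + \frac{40886}{39357} = - \frac{3}{961103} + \frac{40886}{39357} = \frac{39295539187}{37826130771} \approx 1.0388$)
$\frac{1}{R} = \frac{1}{\frac{39295539187}{37826130771}} = \frac{37826130771}{39295539187}$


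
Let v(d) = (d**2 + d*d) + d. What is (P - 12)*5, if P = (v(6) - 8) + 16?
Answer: 370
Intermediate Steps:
v(d) = d + 2*d**2 (v(d) = (d**2 + d**2) + d = 2*d**2 + d = d + 2*d**2)
P = 86 (P = (6*(1 + 2*6) - 8) + 16 = (6*(1 + 12) - 8) + 16 = (6*13 - 8) + 16 = (78 - 8) + 16 = 70 + 16 = 86)
(P - 12)*5 = (86 - 12)*5 = 74*5 = 370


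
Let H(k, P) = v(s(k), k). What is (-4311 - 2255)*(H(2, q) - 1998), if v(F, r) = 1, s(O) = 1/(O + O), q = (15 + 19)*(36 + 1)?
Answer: 13112302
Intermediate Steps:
q = 1258 (q = 34*37 = 1258)
s(O) = 1/(2*O)
H(k, P) = 1
(-4311 - 2255)*(H(2, q) - 1998) = (-4311 - 2255)*(1 - 1998) = -6566*(-1997) = 13112302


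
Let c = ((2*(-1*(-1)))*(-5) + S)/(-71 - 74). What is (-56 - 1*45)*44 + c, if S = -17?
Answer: -644353/145 ≈ -4443.8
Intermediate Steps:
c = 27/145 (c = ((2*(-1*(-1)))*(-5) - 17)/(-71 - 74) = ((2*1)*(-5) - 17)/(-145) = (2*(-5) - 17)*(-1/145) = (-10 - 17)*(-1/145) = -27*(-1/145) = 27/145 ≈ 0.18621)
(-56 - 1*45)*44 + c = (-56 - 1*45)*44 + 27/145 = (-56 - 45)*44 + 27/145 = -101*44 + 27/145 = -4444 + 27/145 = -644353/145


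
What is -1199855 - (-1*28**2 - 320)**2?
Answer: -2418671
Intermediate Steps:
-1199855 - (-1*28**2 - 320)**2 = -1199855 - (-1*784 - 320)**2 = -1199855 - (-784 - 320)**2 = -1199855 - 1*(-1104)**2 = -1199855 - 1*1218816 = -1199855 - 1218816 = -2418671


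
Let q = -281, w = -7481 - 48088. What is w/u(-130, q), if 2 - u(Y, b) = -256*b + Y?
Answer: 55569/71804 ≈ 0.77390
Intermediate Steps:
w = -55569
u(Y, b) = 2 - Y + 256*b (u(Y, b) = 2 - (-256*b + Y) = 2 - (Y - 256*b) = 2 + (-Y + 256*b) = 2 - Y + 256*b)
w/u(-130, q) = -55569/(2 - 1*(-130) + 256*(-281)) = -55569/(2 + 130 - 71936) = -55569/(-71804) = -55569*(-1/71804) = 55569/71804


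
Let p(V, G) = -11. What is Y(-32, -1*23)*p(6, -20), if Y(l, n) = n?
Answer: 253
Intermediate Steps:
Y(-32, -1*23)*p(6, -20) = -1*23*(-11) = -23*(-11) = 253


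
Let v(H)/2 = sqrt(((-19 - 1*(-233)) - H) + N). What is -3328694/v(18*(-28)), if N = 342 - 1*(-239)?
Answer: -1664347*sqrt(1299)/1299 ≈ -46178.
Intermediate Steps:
N = 581 (N = 342 + 239 = 581)
v(H) = 2*sqrt(795 - H) (v(H) = 2*sqrt(((-19 - 1*(-233)) - H) + 581) = 2*sqrt(((-19 + 233) - H) + 581) = 2*sqrt((214 - H) + 581) = 2*sqrt(795 - H))
-3328694/v(18*(-28)) = -3328694*1/(2*sqrt(795 - 18*(-28))) = -3328694*1/(2*sqrt(795 - 1*(-504))) = -3328694*1/(2*sqrt(795 + 504)) = -3328694*sqrt(1299)/2598 = -1664347*sqrt(1299)/1299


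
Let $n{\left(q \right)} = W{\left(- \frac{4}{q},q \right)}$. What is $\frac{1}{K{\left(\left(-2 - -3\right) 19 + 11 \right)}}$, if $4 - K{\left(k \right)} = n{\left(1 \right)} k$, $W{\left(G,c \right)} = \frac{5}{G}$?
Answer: $\frac{2}{83} \approx 0.024096$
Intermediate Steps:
$n{\left(q \right)} = - \frac{5 q}{4}$ ($n{\left(q \right)} = \frac{5}{\left(-4\right) \frac{1}{q}} = 5 \left(- \frac{q}{4}\right) = - \frac{5 q}{4}$)
$K{\left(k \right)} = 4 + \frac{5 k}{4}$ ($K{\left(k \right)} = 4 - \left(- \frac{5}{4}\right) 1 k = 4 - - \frac{5 k}{4} = 4 + \frac{5 k}{4}$)
$\frac{1}{K{\left(\left(-2 - -3\right) 19 + 11 \right)}} = \frac{1}{4 + \frac{5 \left(\left(-2 - -3\right) 19 + 11\right)}{4}} = \frac{1}{4 + \frac{5 \left(\left(-2 + 3\right) 19 + 11\right)}{4}} = \frac{1}{4 + \frac{5 \left(1 \cdot 19 + 11\right)}{4}} = \frac{1}{4 + \frac{5 \left(19 + 11\right)}{4}} = \frac{1}{4 + \frac{5}{4} \cdot 30} = \frac{1}{4 + \frac{75}{2}} = \frac{1}{\frac{83}{2}} = \frac{2}{83}$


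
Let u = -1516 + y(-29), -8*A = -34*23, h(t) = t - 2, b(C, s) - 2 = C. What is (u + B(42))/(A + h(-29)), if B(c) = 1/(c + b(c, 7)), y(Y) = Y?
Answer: -265738/11481 ≈ -23.146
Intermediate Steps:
b(C, s) = 2 + C
B(c) = 1/(2 + 2*c) (B(c) = 1/(c + (2 + c)) = 1/(2 + 2*c))
h(t) = -2 + t
A = 391/4 (A = -(-17)*23/4 = -⅛*(-782) = 391/4 ≈ 97.750)
u = -1545 (u = -1516 - 29 = -1545)
(u + B(42))/(A + h(-29)) = (-1545 + 1/(2*(1 + 42)))/(391/4 + (-2 - 29)) = (-1545 + (½)/43)/(391/4 - 31) = (-1545 + (½)*(1/43))/(267/4) = (-1545 + 1/86)*(4/267) = -132869/86*4/267 = -265738/11481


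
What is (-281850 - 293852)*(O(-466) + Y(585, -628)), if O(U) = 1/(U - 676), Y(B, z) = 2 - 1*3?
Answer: 329013693/571 ≈ 5.7621e+5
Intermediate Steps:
Y(B, z) = -1 (Y(B, z) = 2 - 3 = -1)
O(U) = 1/(-676 + U)
(-281850 - 293852)*(O(-466) + Y(585, -628)) = (-281850 - 293852)*(1/(-676 - 466) - 1) = -575702*(1/(-1142) - 1) = -575702*(-1/1142 - 1) = -575702*(-1143/1142) = 329013693/571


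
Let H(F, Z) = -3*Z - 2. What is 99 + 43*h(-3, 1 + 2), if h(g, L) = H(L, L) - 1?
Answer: -417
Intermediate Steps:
H(F, Z) = -2 - 3*Z
h(g, L) = -3 - 3*L (h(g, L) = (-2 - 3*L) - 1 = -3 - 3*L)
99 + 43*h(-3, 1 + 2) = 99 + 43*(-3 - 3*(1 + 2)) = 99 + 43*(-3 - 3*3) = 99 + 43*(-3 - 9) = 99 + 43*(-12) = 99 - 516 = -417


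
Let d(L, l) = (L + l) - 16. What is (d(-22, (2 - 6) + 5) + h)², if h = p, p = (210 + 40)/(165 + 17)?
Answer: 10510564/8281 ≈ 1269.2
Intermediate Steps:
d(L, l) = -16 + L + l
p = 125/91 (p = 250/182 = 250*(1/182) = 125/91 ≈ 1.3736)
h = 125/91 ≈ 1.3736
(d(-22, (2 - 6) + 5) + h)² = ((-16 - 22 + ((2 - 6) + 5)) + 125/91)² = ((-16 - 22 + (-4 + 5)) + 125/91)² = ((-16 - 22 + 1) + 125/91)² = (-37 + 125/91)² = (-3242/91)² = 10510564/8281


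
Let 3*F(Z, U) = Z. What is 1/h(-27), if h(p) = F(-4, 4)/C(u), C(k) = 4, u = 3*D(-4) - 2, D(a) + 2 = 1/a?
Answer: -3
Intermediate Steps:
D(a) = -2 + 1/a
u = -35/4 (u = 3*(-2 + 1/(-4)) - 2 = 3*(-2 - 1/4) - 2 = 3*(-9/4) - 2 = -27/4 - 2 = -35/4 ≈ -8.7500)
F(Z, U) = Z/3
h(p) = -1/3 (h(p) = ((1/3)*(-4))/4 = -4/3*1/4 = -1/3)
1/h(-27) = 1/(-1/3) = -3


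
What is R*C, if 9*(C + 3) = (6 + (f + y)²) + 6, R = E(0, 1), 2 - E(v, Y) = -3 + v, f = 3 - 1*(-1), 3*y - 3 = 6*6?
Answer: 1370/9 ≈ 152.22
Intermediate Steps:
y = 13 (y = 1 + (6*6)/3 = 1 + (⅓)*36 = 1 + 12 = 13)
f = 4 (f = 3 + 1 = 4)
E(v, Y) = 5 - v (E(v, Y) = 2 - (-3 + v) = 2 + (3 - v) = 5 - v)
R = 5 (R = 5 - 1*0 = 5 + 0 = 5)
C = 274/9 (C = -3 + ((6 + (4 + 13)²) + 6)/9 = -3 + ((6 + 17²) + 6)/9 = -3 + ((6 + 289) + 6)/9 = -3 + (295 + 6)/9 = -3 + (⅑)*301 = -3 + 301/9 = 274/9 ≈ 30.444)
R*C = 5*(274/9) = 1370/9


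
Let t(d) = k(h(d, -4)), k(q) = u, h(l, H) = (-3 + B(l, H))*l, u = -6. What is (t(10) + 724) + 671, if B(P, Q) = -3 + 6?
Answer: 1389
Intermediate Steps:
B(P, Q) = 3
h(l, H) = 0 (h(l, H) = (-3 + 3)*l = 0*l = 0)
k(q) = -6
t(d) = -6
(t(10) + 724) + 671 = (-6 + 724) + 671 = 718 + 671 = 1389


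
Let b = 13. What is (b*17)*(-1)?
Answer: -221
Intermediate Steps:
(b*17)*(-1) = (13*17)*(-1) = 221*(-1) = -221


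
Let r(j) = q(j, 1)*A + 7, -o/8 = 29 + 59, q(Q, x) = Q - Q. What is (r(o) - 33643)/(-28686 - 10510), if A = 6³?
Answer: 8409/9799 ≈ 0.85815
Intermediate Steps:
q(Q, x) = 0
A = 216
o = -704 (o = -8*(29 + 59) = -8*88 = -704)
r(j) = 7 (r(j) = 0*216 + 7 = 0 + 7 = 7)
(r(o) - 33643)/(-28686 - 10510) = (7 - 33643)/(-28686 - 10510) = -33636/(-39196) = -33636*(-1/39196) = 8409/9799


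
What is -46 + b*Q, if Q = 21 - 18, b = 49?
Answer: 101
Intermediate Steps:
Q = 3
-46 + b*Q = -46 + 49*3 = -46 + 147 = 101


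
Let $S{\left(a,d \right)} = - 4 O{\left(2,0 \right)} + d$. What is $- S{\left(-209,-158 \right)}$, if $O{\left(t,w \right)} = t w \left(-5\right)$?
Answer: $158$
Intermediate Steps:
$O{\left(t,w \right)} = - 5 t w$
$S{\left(a,d \right)} = d$ ($S{\left(a,d \right)} = - 4 \left(\left(-5\right) 2 \cdot 0\right) + d = \left(-4\right) 0 + d = 0 + d = d$)
$- S{\left(-209,-158 \right)} = \left(-1\right) \left(-158\right) = 158$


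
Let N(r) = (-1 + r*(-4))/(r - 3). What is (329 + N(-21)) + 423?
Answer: 17965/24 ≈ 748.54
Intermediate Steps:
N(r) = (-1 - 4*r)/(-3 + r)
(329 + N(-21)) + 423 = (329 + (-1 - 4*(-21))/(-3 - 21)) + 423 = (329 + (-1 + 84)/(-24)) + 423 = (329 - 1/24*83) + 423 = (329 - 83/24) + 423 = 7813/24 + 423 = 17965/24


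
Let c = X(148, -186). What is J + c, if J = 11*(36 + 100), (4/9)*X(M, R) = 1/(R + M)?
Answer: 227383/152 ≈ 1495.9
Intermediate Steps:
X(M, R) = 9/(4*(M + R)) (X(M, R) = 9/(4*(R + M)) = 9/(4*(M + R)))
c = -9/152 (c = 9/(4*(148 - 186)) = (9/4)/(-38) = (9/4)*(-1/38) = -9/152 ≈ -0.059211)
J = 1496 (J = 11*136 = 1496)
J + c = 1496 - 9/152 = 227383/152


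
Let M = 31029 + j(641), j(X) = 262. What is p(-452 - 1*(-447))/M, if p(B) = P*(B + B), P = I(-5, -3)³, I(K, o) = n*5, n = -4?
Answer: 80000/31291 ≈ 2.5566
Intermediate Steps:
I(K, o) = -20 (I(K, o) = -4*5 = -20)
P = -8000 (P = (-20)³ = -8000)
M = 31291 (M = 31029 + 262 = 31291)
p(B) = -16000*B (p(B) = -8000*(B + B) = -16000*B)
p(-452 - 1*(-447))/M = -16000*(-452 - 1*(-447))/31291 = -16000*(-452 + 447)*(1/31291) = -16000*(-5)*(1/31291) = 80000*(1/31291) = 80000/31291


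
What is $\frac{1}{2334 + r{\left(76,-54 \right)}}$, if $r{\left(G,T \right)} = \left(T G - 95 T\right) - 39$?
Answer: $\frac{1}{3321} \approx 0.00030111$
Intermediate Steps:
$r{\left(G,T \right)} = -39 - 95 T + G T$ ($r{\left(G,T \right)} = \left(G T - 95 T\right) - 39 = \left(- 95 T + G T\right) - 39 = -39 - 95 T + G T$)
$\frac{1}{2334 + r{\left(76,-54 \right)}} = \frac{1}{2334 - -987} = \frac{1}{2334 + 987} = \frac{1}{3321}$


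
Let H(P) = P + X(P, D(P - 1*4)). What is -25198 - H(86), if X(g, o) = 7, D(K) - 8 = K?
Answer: -25291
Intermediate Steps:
D(K) = 8 + K
H(P) = 7 + P (H(P) = P + 7 = 7 + P)
-25198 - H(86) = -25198 - (7 + 86) = -25198 - 1*93 = -25198 - 93 = -25291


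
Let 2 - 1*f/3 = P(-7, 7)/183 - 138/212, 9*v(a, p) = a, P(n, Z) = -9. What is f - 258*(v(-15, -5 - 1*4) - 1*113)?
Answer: 191342521/6466 ≈ 29592.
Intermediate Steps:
v(a, p) = a/9
f = 52377/6466 (f = 6 - 3*(-9/183 - 138/212) = 6 - 3*(-9*1/183 - 138*1/212) = 6 - 3*(-3/61 - 69/106) = 6 - 3*(-4527/6466) = 6 + 13581/6466 = 52377/6466 ≈ 8.1004)
f - 258*(v(-15, -5 - 1*4) - 1*113) = 52377/6466 - 258*((⅑)*(-15) - 1*113) = 52377/6466 - 258*(-5/3 - 113) = 52377/6466 - 258*(-344/3) = 52377/6466 + 29584 = 191342521/6466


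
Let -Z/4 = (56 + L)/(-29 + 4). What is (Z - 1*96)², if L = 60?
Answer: 3748096/625 ≈ 5997.0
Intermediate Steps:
Z = 464/25 (Z = -4*(56 + 60)/(-29 + 4) = -464/(-25) = -464*(-1)/25 = -4*(-116/25) = 464/25 ≈ 18.560)
(Z - 1*96)² = (464/25 - 1*96)² = (464/25 - 96)² = (-1936/25)² = 3748096/625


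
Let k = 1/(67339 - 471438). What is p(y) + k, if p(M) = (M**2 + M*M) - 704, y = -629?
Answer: 319471779221/404099 ≈ 7.9058e+5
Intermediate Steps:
p(M) = -704 + 2*M**2 (p(M) = (M**2 + M**2) - 704 = 2*M**2 - 704 = -704 + 2*M**2)
k = -1/404099 (k = 1/(-404099) = -1/404099 ≈ -2.4746e-6)
p(y) + k = (-704 + 2*(-629)**2) - 1/404099 = (-704 + 2*395641) - 1/404099 = (-704 + 791282) - 1/404099 = 790578 - 1/404099 = 319471779221/404099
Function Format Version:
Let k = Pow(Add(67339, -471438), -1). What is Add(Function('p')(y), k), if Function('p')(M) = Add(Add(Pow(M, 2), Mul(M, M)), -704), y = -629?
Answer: Rational(319471779221, 404099) ≈ 7.9058e+5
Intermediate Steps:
Function('p')(M) = Add(-704, Mul(2, Pow(M, 2))) (Function('p')(M) = Add(Add(Pow(M, 2), Pow(M, 2)), -704) = Add(Mul(2, Pow(M, 2)), -704) = Add(-704, Mul(2, Pow(M, 2))))
k = Rational(-1, 404099) (k = Pow(-404099, -1) = Rational(-1, 404099) ≈ -2.4746e-6)
Add(Function('p')(y), k) = Add(Add(-704, Mul(2, Pow(-629, 2))), Rational(-1, 404099)) = Add(Add(-704, Mul(2, 395641)), Rational(-1, 404099)) = Add(Add(-704, 791282), Rational(-1, 404099)) = Add(790578, Rational(-1, 404099)) = Rational(319471779221, 404099)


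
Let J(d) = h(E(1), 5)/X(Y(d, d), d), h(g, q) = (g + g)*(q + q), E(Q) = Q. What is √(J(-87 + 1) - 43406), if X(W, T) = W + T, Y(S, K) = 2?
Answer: I*√19142151/21 ≈ 208.34*I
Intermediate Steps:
X(W, T) = T + W
h(g, q) = 4*g*q (h(g, q) = (2*g)*(2*q) = 4*g*q)
J(d) = 20/(2 + d) (J(d) = (4*1*5)/(d + 2) = 20/(2 + d))
√(J(-87 + 1) - 43406) = √(20/(2 + (-87 + 1)) - 43406) = √(20/(2 - 86) - 43406) = √(20/(-84) - 43406) = √(20*(-1/84) - 43406) = √(-5/21 - 43406) = √(-911531/21) = I*√19142151/21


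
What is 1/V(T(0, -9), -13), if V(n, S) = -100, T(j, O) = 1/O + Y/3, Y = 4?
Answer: -1/100 ≈ -0.010000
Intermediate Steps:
T(j, O) = 4/3 + 1/O (T(j, O) = 1/O + 4/3 = 4/3 + 1/O)
1/V(T(0, -9), -13) = 1/(-100) = -1/100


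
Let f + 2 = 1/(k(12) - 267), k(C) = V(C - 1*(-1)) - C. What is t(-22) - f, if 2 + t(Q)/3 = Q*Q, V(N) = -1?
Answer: 405441/280 ≈ 1448.0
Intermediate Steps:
t(Q) = -6 + 3*Q² (t(Q) = -6 + 3*(Q*Q) = -6 + 3*Q²)
k(C) = -1 - C
f = -561/280 (f = -2 + 1/((-1 - 1*12) - 267) = -2 + 1/((-1 - 12) - 267) = -2 + 1/(-13 - 267) = -2 + 1/(-280) = -2 - 1/280 = -561/280 ≈ -2.0036)
t(-22) - f = (-6 + 3*(-22)²) - 1*(-561/280) = (-6 + 3*484) + 561/280 = (-6 + 1452) + 561/280 = 1446 + 561/280 = 405441/280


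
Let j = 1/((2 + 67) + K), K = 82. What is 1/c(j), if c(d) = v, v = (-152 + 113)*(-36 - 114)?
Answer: 1/5850 ≈ 0.00017094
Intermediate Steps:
j = 1/151 (j = 1/((2 + 67) + 82) = 1/(69 + 82) = 1/151 ≈ 0.0066225)
v = 5850 (v = -39*(-150) = 5850)
c(d) = 5850
1/c(j) = 1/5850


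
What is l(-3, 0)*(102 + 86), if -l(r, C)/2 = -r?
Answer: -1128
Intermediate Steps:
l(r, C) = 2*r (l(r, C) = -(-2)*r = 2*r)
l(-3, 0)*(102 + 86) = (2*(-3))*(102 + 86) = -6*188 = -1128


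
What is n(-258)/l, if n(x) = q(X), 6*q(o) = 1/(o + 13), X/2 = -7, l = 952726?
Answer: -1/5716356 ≈ -1.7494e-7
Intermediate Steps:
X = -14 (X = 2*(-7) = -14)
q(o) = 1/(6*(13 + o)) (q(o) = 1/(6*(o + 13)) = 1/(6*(13 + o)))
n(x) = -⅙ (n(x) = 1/(6*(13 - 14)) = (⅙)/(-1) = (⅙)*(-1) = -⅙)
n(-258)/l = -⅙/952726 = -⅙*1/952726 = -1/5716356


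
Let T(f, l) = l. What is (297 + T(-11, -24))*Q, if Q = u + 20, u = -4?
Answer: 4368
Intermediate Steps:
Q = 16 (Q = -4 + 20 = 16)
(297 + T(-11, -24))*Q = (297 - 24)*16 = 273*16 = 4368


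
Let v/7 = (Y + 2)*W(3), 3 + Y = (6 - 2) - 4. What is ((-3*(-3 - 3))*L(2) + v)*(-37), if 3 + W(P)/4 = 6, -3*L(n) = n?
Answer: 3552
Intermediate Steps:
L(n) = -n/3
W(P) = 12 (W(P) = -12 + 4*6 = -12 + 24 = 12)
Y = -3 (Y = -3 + ((6 - 2) - 4) = -3 + (4 - 4) = -3 + 0 = -3)
v = -84 (v = 7*((-3 + 2)*12) = 7*(-1*12) = 7*(-12) = -84)
((-3*(-3 - 3))*L(2) + v)*(-37) = ((-3*(-3 - 3))*(-⅓*2) - 84)*(-37) = (-3*(-6)*(-⅔) - 84)*(-37) = (18*(-⅔) - 84)*(-37) = (-12 - 84)*(-37) = -96*(-37) = 3552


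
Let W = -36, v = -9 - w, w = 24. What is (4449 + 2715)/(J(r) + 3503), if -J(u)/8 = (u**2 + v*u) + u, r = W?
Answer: -7164/16081 ≈ -0.44549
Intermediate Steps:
v = -33 (v = -9 - 1*24 = -9 - 24 = -33)
r = -36
J(u) = -8*u**2 + 256*u (J(u) = -8*((u**2 - 33*u) + u) = -8*(u**2 - 32*u) = -8*u**2 + 256*u)
(4449 + 2715)/(J(r) + 3503) = (4449 + 2715)/(8*(-36)*(32 - 1*(-36)) + 3503) = 7164/(8*(-36)*(32 + 36) + 3503) = 7164/(8*(-36)*68 + 3503) = 7164/(-19584 + 3503) = 7164/(-16081) = 7164*(-1/16081) = -7164/16081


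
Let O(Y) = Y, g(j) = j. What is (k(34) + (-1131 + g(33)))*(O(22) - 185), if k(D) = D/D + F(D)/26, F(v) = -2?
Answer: 2324706/13 ≈ 1.7882e+5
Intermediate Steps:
k(D) = 12/13 (k(D) = D/D - 2/26 = 1 - 2*1/26 = 1 - 1/13 = 12/13)
(k(34) + (-1131 + g(33)))*(O(22) - 185) = (12/13 + (-1131 + 33))*(22 - 185) = (12/13 - 1098)*(-163) = -14262/13*(-163) = 2324706/13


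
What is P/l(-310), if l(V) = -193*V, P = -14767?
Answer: -14767/59830 ≈ -0.24682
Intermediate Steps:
P/l(-310) = -14767/((-193*(-310))) = -14767/59830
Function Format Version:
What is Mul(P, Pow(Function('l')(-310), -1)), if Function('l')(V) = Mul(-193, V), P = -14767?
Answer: Rational(-14767, 59830) ≈ -0.24682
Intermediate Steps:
Mul(P, Pow(Function('l')(-310), -1)) = Mul(-14767, Pow(Mul(-193, -310), -1)) = Mul(-14767, Pow(59830, -1)) = Mul(-14767, Rational(1, 59830)) = Rational(-14767, 59830)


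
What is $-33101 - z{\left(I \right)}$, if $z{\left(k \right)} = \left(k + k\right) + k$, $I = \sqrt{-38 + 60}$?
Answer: $-33101 - 3 \sqrt{22} \approx -33115.0$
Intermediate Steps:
$I = \sqrt{22} \approx 4.6904$
$z{\left(k \right)} = 3 k$ ($z{\left(k \right)} = 2 k + k = 3 k$)
$-33101 - z{\left(I \right)} = -33101 - 3 \sqrt{22}$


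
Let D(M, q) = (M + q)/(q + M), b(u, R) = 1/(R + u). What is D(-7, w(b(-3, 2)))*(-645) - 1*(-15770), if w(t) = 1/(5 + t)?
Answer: 15125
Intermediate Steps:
D(M, q) = 1 (D(M, q) = (M + q)/(M + q) = 1)
D(-7, w(b(-3, 2)))*(-645) - 1*(-15770) = 1*(-645) - 1*(-15770) = -645 + 15770 = 15125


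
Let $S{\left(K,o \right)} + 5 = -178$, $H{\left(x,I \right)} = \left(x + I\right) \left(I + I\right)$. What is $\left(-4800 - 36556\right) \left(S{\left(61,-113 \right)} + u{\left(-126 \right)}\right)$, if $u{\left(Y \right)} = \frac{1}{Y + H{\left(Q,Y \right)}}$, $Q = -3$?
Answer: $\frac{17505123370}{2313} \approx 7.5681 \cdot 10^{6}$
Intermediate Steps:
$H{\left(x,I \right)} = 2 I \left(I + x\right)$ ($H{\left(x,I \right)} = \left(I + x\right) 2 I = 2 I \left(I + x\right)$)
$S{\left(K,o \right)} = -183$ ($S{\left(K,o \right)} = -5 - 178 = -183$)
$u{\left(Y \right)} = \frac{1}{Y + 2 Y \left(-3 + Y\right)}$ ($u{\left(Y \right)} = \frac{1}{Y + 2 Y \left(Y - 3\right)} = \frac{1}{Y + 2 Y \left(-3 + Y\right)}$)
$\left(-4800 - 36556\right) \left(S{\left(61,-113 \right)} + u{\left(-126 \right)}\right) = \left(-4800 - 36556\right) \left(-183 + \frac{1}{\left(-126\right) \left(-5 + 2 \left(-126\right)\right)}\right) = - 41356 \left(-183 - \frac{1}{126 \left(-5 - 252\right)}\right) = - 41356 \left(-183 - \frac{1}{126 \left(-257\right)}\right) = - 41356 \left(-183 - - \frac{1}{32382}\right) = - 41356 \left(-183 + \frac{1}{32382}\right) = \left(-41356\right) \left(- \frac{5925905}{32382}\right) = \frac{17505123370}{2313}$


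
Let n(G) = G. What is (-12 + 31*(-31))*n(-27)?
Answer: 26271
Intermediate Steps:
(-12 + 31*(-31))*n(-27) = (-12 + 31*(-31))*(-27) = (-12 - 961)*(-27) = -973*(-27) = 26271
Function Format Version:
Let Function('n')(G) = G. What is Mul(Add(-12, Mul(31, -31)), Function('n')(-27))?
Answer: 26271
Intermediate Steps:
Mul(Add(-12, Mul(31, -31)), Function('n')(-27)) = Mul(Add(-12, Mul(31, -31)), -27) = Mul(Add(-12, -961), -27) = Mul(-973, -27) = 26271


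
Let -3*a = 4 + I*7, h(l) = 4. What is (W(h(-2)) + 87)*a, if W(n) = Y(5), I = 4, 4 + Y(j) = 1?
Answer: -896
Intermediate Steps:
Y(j) = -3 (Y(j) = -4 + 1 = -3)
W(n) = -3
a = -32/3 (a = -(4 + 4*7)/3 = -(4 + 28)/3 = -⅓*32 = -32/3 ≈ -10.667)
(W(h(-2)) + 87)*a = (-3 + 87)*(-32/3) = 84*(-32/3) = -896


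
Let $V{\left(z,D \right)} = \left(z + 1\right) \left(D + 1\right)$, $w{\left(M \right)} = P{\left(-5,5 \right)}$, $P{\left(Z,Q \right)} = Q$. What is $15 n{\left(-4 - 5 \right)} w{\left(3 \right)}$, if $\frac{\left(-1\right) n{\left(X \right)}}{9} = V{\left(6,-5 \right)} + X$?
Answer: $24975$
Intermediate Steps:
$w{\left(M \right)} = 5$
$V{\left(z,D \right)} = \left(1 + D\right) \left(1 + z\right)$ ($V{\left(z,D \right)} = \left(1 + z\right) \left(1 + D\right) = \left(1 + D\right) \left(1 + z\right)$)
$n{\left(X \right)} = 252 - 9 X$ ($n{\left(X \right)} = - 9 \left(\left(1 - 5 + 6 - 30\right) + X\right) = - 9 \left(-28 + X\right) = 252 - 9 X$)
$15 n{\left(-4 - 5 \right)} w{\left(3 \right)} = 15 \left(252 - 9 \left(-4 - 5\right)\right) 5 = 15 \left(252 - -81\right) 5 = 15 \left(252 + 81\right) 5 = 15 \cdot 333 \cdot 5 = 4995 \cdot 5 = 24975$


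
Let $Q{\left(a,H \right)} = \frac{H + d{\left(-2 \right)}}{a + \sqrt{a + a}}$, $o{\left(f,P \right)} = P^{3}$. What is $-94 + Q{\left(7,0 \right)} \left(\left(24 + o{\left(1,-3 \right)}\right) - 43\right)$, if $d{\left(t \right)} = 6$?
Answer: $- \frac{746}{5} + \frac{276 \sqrt{14}}{35} \approx -119.69$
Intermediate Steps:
$Q{\left(a,H \right)} = \frac{6 + H}{a + \sqrt{2} \sqrt{a}}$ ($Q{\left(a,H \right)} = \frac{H + 6}{a + \sqrt{a + a}} = \frac{6 + H}{a + \sqrt{2 a}} = \frac{6 + H}{a + \sqrt{2} \sqrt{a}}$)
$-94 + Q{\left(7,0 \right)} \left(\left(24 + o{\left(1,-3 \right)}\right) - 43\right) = -94 + \frac{6 + 0}{7 + \sqrt{2} \sqrt{7}} \left(\left(24 + \left(-3\right)^{3}\right) - 43\right) = -94 + \frac{1}{7 + \sqrt{14}} \cdot 6 \left(\left(24 - 27\right) - 43\right) = -94 + \frac{6}{7 + \sqrt{14}} \left(-3 - 43\right) = -94 + \frac{6}{7 + \sqrt{14}} \left(-46\right) = -94 - \frac{276}{7 + \sqrt{14}}$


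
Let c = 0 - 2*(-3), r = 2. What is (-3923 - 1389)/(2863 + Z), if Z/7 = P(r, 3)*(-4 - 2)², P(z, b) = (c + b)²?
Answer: -5312/23275 ≈ -0.22823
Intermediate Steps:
c = 6 (c = 0 + 6 = 6)
P(z, b) = (6 + b)²
Z = 20412 (Z = 7*((6 + 3)²*(-4 - 2)²) = 7*(9²*(-6)²) = 7*(81*36) = 7*2916 = 20412)
(-3923 - 1389)/(2863 + Z) = (-3923 - 1389)/(2863 + 20412) = -5312/23275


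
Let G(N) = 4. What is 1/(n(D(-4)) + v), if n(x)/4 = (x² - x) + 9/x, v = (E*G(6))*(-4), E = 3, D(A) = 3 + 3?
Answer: 1/78 ≈ 0.012821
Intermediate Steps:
D(A) = 6
v = -48 (v = (3*4)*(-4) = 12*(-4) = -48)
n(x) = -4*x + 4*x² + 36/x (n(x) = 4*((x² - x) + 9/x) = 4*(x² - x + 9/x) = -4*x + 4*x² + 36/x)
1/(n(D(-4)) + v) = 1/(4*(9 + 6²*(-1 + 6))/6 - 48) = 1/(4*(⅙)*(9 + 36*5) - 48) = 1/(4*(⅙)*(9 + 180) - 48) = 1/(4*(⅙)*189 - 48) = 1/(126 - 48) = 1/78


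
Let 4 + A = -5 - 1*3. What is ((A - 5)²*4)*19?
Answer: 21964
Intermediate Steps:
A = -12 (A = -4 + (-5 - 1*3) = -4 + (-5 - 3) = -4 - 8 = -12)
((A - 5)²*4)*19 = ((-12 - 5)²*4)*19 = ((-17)²*4)*19 = (289*4)*19 = 1156*19 = 21964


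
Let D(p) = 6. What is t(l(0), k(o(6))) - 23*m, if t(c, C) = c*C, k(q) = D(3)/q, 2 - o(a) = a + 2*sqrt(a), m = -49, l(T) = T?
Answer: 1127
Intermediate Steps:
o(a) = 2 - a - 2*sqrt(a) (o(a) = 2 - (a + 2*sqrt(a)) = 2 + (-a - 2*sqrt(a)) = 2 - a - 2*sqrt(a))
k(q) = 6/q
t(c, C) = C*c
t(l(0), k(o(6))) - 23*m = (6/(2 - 1*6 - 2*sqrt(6)))*0 - 23*(-49) = (6/(2 - 6 - 2*sqrt(6)))*0 + 1127 = (6/(-4 - 2*sqrt(6)))*0 + 1127 = 0 + 1127 = 1127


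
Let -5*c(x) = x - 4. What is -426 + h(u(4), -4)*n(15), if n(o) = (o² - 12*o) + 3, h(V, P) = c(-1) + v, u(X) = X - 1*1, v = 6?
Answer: -90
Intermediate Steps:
u(X) = -1 + X (u(X) = X - 1 = -1 + X)
c(x) = ⅘ - x/5 (c(x) = -(x - 4)/5 = -(-4 + x)/5 = ⅘ - x/5)
h(V, P) = 7 (h(V, P) = (⅘ - ⅕*(-1)) + 6 = (⅘ + ⅕) + 6 = 1 + 6 = 7)
n(o) = 3 + o² - 12*o
-426 + h(u(4), -4)*n(15) = -426 + 7*(3 + 15² - 12*15) = -426 + 7*(3 + 225 - 180) = -426 + 7*48 = -426 + 336 = -90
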